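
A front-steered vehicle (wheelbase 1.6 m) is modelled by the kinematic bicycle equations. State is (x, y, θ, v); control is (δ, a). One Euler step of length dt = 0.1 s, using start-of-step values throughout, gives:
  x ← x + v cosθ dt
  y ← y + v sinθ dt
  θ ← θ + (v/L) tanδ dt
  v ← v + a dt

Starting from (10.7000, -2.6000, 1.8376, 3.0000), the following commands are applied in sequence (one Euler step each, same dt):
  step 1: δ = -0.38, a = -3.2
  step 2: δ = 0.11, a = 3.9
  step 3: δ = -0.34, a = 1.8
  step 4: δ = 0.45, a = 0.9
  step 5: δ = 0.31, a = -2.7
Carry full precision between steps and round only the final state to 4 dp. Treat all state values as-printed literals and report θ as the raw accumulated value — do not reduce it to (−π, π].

(10.3799, -1.1012, 1.8783, 3.0700)

after step 1 (δ=-0.38, a=-3.2): (10.620905, -2.310614, 1.762710, 2.680000)
after step 2 (δ=0.11, a=3.9): (10.569787, -2.047535, 1.781210, 3.070000)
after step 3 (δ=-0.34, a=1.8): (10.505666, -1.747306, 1.713337, 3.250000)
after step 4 (δ=0.45, a=0.9): (10.459497, -1.425602, 1.811457, 3.340000)
after step 5 (δ=0.31, a=-2.7): (10.379890, -1.101227, 1.878325, 3.070000)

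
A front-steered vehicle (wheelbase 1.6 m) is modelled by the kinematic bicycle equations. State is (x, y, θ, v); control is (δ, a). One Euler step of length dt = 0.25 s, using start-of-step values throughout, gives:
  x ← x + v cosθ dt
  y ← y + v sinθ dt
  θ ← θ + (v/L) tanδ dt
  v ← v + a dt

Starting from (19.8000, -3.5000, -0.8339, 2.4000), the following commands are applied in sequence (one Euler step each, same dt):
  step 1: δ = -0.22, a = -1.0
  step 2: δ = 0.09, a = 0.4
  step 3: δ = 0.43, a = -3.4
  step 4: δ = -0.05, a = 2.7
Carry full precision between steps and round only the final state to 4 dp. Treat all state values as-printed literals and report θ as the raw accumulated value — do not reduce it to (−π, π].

(21.1466, -5.0398, -0.7372, 2.0750)

after step 1 (δ=-0.22, a=-1.0): (20.203196, -3.944335, -0.917757, 2.150000)
after step 2 (δ=0.09, a=0.4): (20.529782, -4.371239, -0.887441, 2.250000)
after step 3 (δ=0.43, a=-3.4): (20.884944, -4.807435, -0.726207, 1.400000)
after step 4 (δ=-0.05, a=2.7): (21.146638, -5.039848, -0.737154, 2.075000)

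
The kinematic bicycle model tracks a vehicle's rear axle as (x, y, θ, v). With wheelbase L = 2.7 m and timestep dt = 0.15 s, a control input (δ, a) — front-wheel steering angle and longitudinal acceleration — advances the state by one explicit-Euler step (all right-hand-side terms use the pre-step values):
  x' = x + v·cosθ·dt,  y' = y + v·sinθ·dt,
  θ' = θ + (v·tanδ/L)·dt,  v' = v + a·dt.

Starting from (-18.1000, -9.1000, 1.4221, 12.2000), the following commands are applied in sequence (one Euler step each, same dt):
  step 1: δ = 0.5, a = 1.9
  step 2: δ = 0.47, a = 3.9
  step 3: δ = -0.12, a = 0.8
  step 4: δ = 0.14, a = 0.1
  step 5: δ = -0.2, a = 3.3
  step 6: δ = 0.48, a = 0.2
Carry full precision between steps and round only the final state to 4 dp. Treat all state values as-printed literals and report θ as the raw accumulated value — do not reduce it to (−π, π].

after step 1 (δ=0.5, a=1.9): (-17.828887, -7.290194, 1.792372, 12.485000)
after step 2 (δ=0.47, a=3.9): (-18.240456, -5.463228, 2.144702, 13.070000)
after step 3 (δ=-0.12, a=0.8): (-19.304843, -3.816826, 2.057148, 13.190000)
after step 4 (δ=0.14, a=0.1): (-20.229602, -2.067746, 2.160413, 13.205000)
after step 5 (δ=-0.2, a=3.3): (-21.330983, -0.421438, 2.011703, 13.700000)
after step 6 (δ=0.48, a=0.2): (-22.207974, 1.437033, 2.407945, 13.730000)

(-22.2080, 1.4370, 2.4079, 13.7300)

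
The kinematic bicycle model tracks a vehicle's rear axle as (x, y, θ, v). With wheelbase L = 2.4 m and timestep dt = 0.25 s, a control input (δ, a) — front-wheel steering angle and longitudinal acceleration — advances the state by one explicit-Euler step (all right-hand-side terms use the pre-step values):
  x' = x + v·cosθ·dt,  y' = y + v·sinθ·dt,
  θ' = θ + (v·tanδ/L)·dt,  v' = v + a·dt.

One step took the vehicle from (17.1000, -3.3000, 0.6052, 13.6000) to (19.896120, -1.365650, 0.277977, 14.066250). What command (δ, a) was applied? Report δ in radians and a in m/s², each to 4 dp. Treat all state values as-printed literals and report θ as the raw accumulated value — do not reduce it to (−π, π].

δ = -0.2270, a = 1.8650

a = (v'−v)/dt = (0.466250)/0.25 = 1.8650
Δθ = θ'−θ = -0.327223;  (v·dt/L) = 13.6000·0.25/2.4 = 1.416667
tan δ = Δθ·L/(v·dt) = -0.230981  →  δ = -0.2270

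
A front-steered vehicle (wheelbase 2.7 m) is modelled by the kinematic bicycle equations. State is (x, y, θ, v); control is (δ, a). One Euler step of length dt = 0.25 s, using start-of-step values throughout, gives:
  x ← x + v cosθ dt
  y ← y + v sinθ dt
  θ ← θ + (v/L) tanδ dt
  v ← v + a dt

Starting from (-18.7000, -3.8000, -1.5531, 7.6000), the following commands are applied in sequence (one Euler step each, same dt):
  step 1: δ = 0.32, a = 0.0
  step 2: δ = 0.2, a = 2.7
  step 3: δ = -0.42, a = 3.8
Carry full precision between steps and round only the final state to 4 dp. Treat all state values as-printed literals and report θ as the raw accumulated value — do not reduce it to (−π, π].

after step 1 (δ=0.32, a=0.0): (-18.666379, -5.699703, -1.319900, 7.600000)
after step 2 (δ=0.2, a=2.7): (-18.194661, -7.540214, -1.177252, 8.275000)
after step 3 (δ=-0.42, a=3.8): (-17.401370, -9.450820, -1.519418, 9.225000)

(-17.4014, -9.4508, -1.5194, 9.2250)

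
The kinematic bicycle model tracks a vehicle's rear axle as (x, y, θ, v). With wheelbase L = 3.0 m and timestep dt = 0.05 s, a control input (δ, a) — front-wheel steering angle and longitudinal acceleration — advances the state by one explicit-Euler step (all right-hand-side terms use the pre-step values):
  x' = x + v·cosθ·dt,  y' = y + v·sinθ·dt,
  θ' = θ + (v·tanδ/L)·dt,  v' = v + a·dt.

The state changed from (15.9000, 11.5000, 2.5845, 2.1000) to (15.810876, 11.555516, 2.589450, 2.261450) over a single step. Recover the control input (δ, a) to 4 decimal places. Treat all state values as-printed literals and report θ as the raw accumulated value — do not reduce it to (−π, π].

δ = 0.1405, a = 3.2290

a = (v'−v)/dt = (0.161450)/0.05 = 3.2290
Δθ = θ'−θ = 0.004950;  (v·dt/L) = 2.1000·0.05/3.0 = 0.035000
tan δ = Δθ·L/(v·dt) = 0.141429  →  δ = 0.1405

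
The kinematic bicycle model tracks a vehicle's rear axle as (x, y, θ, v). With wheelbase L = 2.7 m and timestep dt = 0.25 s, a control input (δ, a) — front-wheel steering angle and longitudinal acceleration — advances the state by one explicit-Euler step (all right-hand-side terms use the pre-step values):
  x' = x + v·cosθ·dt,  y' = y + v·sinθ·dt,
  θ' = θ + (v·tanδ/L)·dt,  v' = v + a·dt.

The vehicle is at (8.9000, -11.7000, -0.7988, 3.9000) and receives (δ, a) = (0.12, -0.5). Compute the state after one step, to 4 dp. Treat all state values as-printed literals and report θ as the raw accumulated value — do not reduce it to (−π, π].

x' = 8.9000 + 3.9000·cos(-0.7988)·0.25 = 9.5801
y' = -11.7000 + 3.9000·sin(-0.7988)·0.25 = -12.3986
θ' = -0.7988 + (3.9000/2.7)·tan(0.12)·0.25 = -0.7553
v' = 3.9000 − 0.5000·0.25 = 3.7750

(9.5801, -12.3986, -0.7553, 3.7750)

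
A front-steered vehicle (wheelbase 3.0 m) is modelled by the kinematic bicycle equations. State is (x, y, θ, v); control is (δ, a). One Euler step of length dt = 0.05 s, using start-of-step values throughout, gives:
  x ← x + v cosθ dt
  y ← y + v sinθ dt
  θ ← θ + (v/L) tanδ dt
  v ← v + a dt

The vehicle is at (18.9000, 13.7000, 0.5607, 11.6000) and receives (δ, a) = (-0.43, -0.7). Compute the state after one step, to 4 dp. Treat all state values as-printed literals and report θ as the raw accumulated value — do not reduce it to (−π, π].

x' = 18.9000 + 11.6000·cos(0.5607)·0.05 = 19.3912
y' = 13.7000 + 11.6000·sin(0.5607)·0.05 = 14.0084
θ' = 0.5607 + (11.6000/3.0)·tan(-0.43)·0.05 = 0.4720
v' = 11.6000 − 0.7000·0.05 = 11.5650

(19.3912, 14.0084, 0.4720, 11.5650)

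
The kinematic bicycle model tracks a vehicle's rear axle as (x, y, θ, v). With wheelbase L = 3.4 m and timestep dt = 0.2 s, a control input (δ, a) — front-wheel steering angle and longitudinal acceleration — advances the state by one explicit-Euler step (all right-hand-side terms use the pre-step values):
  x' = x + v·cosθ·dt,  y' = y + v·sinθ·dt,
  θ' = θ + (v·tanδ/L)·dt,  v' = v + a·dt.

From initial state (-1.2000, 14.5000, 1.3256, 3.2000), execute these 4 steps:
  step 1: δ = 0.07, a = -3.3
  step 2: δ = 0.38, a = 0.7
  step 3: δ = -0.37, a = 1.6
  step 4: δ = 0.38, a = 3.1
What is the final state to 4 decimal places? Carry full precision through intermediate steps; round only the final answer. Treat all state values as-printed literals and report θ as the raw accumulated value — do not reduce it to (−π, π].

(-0.6971, 16.7270, 1.4078, 3.6200)

after step 1 (δ=0.07, a=-3.3): (-1.044642, 15.120857, 1.338798, 2.540000)
after step 2 (δ=0.38, a=0.7): (-0.927841, 15.615248, 1.398475, 2.680000)
after step 3 (δ=-0.37, a=1.6): (-0.835934, 16.143309, 1.337330, 3.000000)
after step 4 (δ=0.38, a=3.1): (-0.697123, 16.727031, 1.407814, 3.620000)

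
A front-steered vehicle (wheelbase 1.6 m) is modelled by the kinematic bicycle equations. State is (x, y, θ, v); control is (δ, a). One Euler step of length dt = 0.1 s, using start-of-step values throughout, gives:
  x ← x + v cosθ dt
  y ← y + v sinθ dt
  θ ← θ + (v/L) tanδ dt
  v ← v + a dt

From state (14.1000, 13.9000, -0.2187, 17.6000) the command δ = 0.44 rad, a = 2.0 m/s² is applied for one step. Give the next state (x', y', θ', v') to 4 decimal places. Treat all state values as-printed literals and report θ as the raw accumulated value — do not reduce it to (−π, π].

x' = 14.1000 + 17.6000·cos(-0.2187)·0.1 = 15.8181
y' = 13.9000 + 17.6000·sin(-0.2187)·0.1 = 13.5181
θ' = -0.2187 + (17.6000/1.6)·tan(0.44)·0.1 = 0.2992
v' = 17.6000 + 2.0000·0.1 = 17.8000

(15.8181, 13.5181, 0.2992, 17.8000)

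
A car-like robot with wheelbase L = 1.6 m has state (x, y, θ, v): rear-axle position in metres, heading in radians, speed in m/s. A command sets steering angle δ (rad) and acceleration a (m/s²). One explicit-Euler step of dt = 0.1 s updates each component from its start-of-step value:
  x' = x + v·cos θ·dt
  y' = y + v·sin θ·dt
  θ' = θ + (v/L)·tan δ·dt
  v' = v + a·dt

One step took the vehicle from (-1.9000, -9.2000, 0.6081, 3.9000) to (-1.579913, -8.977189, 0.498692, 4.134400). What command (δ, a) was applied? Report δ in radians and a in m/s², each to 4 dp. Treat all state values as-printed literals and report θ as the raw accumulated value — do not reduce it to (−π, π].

a = (v'−v)/dt = (0.234400)/0.1 = 2.3440
Δθ = θ'−θ = -0.109408;  (v·dt/L) = 3.9000·0.1/1.6 = 0.243750
tan δ = Δθ·L/(v·dt) = -0.448853  →  δ = -0.4219

δ = -0.4219, a = 2.3440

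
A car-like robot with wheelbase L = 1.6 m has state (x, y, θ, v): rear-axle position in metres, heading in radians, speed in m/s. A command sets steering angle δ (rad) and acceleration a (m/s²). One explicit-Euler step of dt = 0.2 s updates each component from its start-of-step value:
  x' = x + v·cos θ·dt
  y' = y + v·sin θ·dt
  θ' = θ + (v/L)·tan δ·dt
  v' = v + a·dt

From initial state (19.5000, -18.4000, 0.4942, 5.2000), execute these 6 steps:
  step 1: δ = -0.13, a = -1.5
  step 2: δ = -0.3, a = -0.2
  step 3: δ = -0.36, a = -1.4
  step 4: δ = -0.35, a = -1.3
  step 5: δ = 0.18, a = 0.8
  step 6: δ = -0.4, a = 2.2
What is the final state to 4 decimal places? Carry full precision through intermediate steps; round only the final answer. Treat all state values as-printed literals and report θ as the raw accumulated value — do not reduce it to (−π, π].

(24.9124, -17.6067, -0.3564, 4.9200)

after step 1 (δ=-0.13, a=-1.5): (20.415562, -17.906699, 0.409221, 4.900000)
after step 2 (δ=-0.3, a=-0.2): (21.314645, -17.516763, 0.219752, 4.860000)
after step 3 (δ=-0.36, a=-1.4): (22.263270, -17.304879, -0.008912, 4.580000)
after step 4 (δ=-0.35, a=-1.3): (23.179233, -17.313042, -0.217891, 4.320000)
after step 5 (δ=0.18, a=0.8): (24.022805, -17.499814, -0.119628, 4.480000)
after step 6 (δ=-0.4, a=2.2): (24.912401, -17.606745, -0.356392, 4.920000)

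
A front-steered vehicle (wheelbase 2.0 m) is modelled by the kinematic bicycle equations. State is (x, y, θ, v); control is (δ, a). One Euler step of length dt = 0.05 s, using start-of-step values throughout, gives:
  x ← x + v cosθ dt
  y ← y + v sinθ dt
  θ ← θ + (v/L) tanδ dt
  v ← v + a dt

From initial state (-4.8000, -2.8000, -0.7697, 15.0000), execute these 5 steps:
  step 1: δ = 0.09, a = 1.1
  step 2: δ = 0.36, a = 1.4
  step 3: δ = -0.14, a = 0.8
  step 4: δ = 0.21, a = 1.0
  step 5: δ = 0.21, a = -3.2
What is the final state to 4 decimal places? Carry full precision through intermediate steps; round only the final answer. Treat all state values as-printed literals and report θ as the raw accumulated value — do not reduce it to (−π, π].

after step 1 (δ=0.09, a=1.1): (-4.261410, -3.321940, -0.735859, 15.055000)
after step 2 (δ=0.36, a=1.4): (-3.703431, -3.827204, -0.594190, 15.125000)
after step 3 (δ=-0.14, a=0.8): (-3.076800, -4.250581, -0.647476, 15.165000)
after step 4 (δ=0.21, a=1.0): (-2.472014, -4.707938, -0.566668, 15.215000)
after step 5 (δ=0.21, a=-3.2): (-1.830173, -5.116328, -0.485594, 15.055000)

(-1.8302, -5.1163, -0.4856, 15.0550)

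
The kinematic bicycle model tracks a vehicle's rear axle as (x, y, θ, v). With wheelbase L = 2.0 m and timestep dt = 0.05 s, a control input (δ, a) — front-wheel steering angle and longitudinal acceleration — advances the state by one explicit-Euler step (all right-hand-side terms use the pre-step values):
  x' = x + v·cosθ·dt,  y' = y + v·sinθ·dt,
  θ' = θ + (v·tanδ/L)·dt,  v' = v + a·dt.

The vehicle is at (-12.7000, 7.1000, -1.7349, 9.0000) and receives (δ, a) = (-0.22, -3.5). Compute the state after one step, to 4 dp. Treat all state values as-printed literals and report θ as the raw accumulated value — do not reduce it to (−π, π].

x' = -12.7000 + 9.0000·cos(-1.7349)·0.05 = -12.7735
y' = 7.1000 + 9.0000·sin(-1.7349)·0.05 = 6.6560
θ' = -1.7349 + (9.0000/2.0)·tan(-0.22)·0.05 = -1.7852
v' = 9.0000 − 3.5000·0.05 = 8.8250

(-12.7735, 6.6560, -1.7852, 8.8250)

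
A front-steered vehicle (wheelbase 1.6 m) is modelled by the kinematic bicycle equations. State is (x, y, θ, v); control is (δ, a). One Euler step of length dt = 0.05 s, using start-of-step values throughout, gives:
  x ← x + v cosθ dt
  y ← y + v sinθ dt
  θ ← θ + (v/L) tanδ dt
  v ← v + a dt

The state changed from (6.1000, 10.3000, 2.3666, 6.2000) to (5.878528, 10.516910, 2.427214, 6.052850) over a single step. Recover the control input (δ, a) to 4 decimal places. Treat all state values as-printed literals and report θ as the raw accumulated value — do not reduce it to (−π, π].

a = (v'−v)/dt = (-0.147150)/0.05 = -2.9430
Δθ = θ'−θ = 0.060614;  (v·dt/L) = 6.2000·0.05/1.6 = 0.193750
tan δ = Δθ·L/(v·dt) = 0.312846  →  δ = 0.3032

δ = 0.3032, a = -2.9430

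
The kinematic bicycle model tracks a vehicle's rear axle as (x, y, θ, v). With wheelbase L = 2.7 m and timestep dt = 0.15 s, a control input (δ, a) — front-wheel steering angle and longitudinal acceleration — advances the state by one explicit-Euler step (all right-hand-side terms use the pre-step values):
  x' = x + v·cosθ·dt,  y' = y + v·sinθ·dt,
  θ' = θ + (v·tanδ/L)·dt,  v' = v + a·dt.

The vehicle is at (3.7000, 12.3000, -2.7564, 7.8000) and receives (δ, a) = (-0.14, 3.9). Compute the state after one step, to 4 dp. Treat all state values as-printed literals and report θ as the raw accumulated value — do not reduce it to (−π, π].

(2.6157, 11.8604, -2.8175, 8.3850)

x' = 3.7000 + 7.8000·cos(-2.7564)·0.15 = 2.6157
y' = 12.3000 + 7.8000·sin(-2.7564)·0.15 = 11.8604
θ' = -2.7564 + (7.8000/2.7)·tan(-0.14)·0.15 = -2.8175
v' = 7.8000 + 3.9000·0.15 = 8.3850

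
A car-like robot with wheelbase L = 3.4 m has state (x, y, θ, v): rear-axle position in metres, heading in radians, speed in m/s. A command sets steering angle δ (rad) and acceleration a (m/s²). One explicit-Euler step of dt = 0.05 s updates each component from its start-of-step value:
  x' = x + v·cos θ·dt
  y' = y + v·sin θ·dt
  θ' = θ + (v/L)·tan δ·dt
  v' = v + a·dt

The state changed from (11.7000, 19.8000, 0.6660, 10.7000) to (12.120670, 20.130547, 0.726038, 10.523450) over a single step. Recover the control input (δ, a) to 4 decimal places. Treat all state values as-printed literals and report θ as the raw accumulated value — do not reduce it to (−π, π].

a = (v'−v)/dt = (-0.176550)/0.05 = -3.5310
Δθ = θ'−θ = 0.060038;  (v·dt/L) = 10.7000·0.05/3.4 = 0.157353
tan δ = Δθ·L/(v·dt) = 0.381550  →  δ = 0.3645

δ = 0.3645, a = -3.5310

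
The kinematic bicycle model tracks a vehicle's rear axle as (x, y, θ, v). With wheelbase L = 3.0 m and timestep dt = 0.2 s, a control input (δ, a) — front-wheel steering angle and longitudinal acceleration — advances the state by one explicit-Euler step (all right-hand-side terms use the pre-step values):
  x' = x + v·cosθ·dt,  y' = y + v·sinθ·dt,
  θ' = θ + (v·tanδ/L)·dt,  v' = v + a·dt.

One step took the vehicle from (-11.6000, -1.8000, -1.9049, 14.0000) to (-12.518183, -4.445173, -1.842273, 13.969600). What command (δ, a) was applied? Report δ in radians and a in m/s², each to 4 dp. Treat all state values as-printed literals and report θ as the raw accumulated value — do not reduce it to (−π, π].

a = (v'−v)/dt = (-0.030400)/0.2 = -0.1520
Δθ = θ'−θ = 0.062627;  (v·dt/L) = 14.0000·0.2/3.0 = 0.933333
tan δ = Δθ·L/(v·dt) = 0.067100  →  δ = 0.0670

δ = 0.0670, a = -0.1520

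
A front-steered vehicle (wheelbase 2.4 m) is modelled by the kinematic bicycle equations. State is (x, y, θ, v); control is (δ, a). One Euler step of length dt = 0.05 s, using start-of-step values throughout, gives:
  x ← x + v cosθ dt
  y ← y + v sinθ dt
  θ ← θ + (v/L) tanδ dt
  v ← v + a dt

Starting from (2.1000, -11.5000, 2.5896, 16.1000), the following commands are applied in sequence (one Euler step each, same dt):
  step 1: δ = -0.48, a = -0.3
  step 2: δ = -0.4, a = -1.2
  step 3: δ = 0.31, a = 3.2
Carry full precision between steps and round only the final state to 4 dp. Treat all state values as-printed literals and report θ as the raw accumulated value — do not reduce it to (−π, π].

after step 1 (δ=-0.48, a=-0.3): (1.414558, -11.077870, 2.414978, 16.085000)
after step 2 (δ=-0.4, a=-1.2): (0.813439, -10.543572, 2.273299, 16.025000)
after step 3 (δ=0.31, a=3.2): (0.295727, -9.932036, 2.380241, 16.185000)

(0.2957, -9.9320, 2.3802, 16.1850)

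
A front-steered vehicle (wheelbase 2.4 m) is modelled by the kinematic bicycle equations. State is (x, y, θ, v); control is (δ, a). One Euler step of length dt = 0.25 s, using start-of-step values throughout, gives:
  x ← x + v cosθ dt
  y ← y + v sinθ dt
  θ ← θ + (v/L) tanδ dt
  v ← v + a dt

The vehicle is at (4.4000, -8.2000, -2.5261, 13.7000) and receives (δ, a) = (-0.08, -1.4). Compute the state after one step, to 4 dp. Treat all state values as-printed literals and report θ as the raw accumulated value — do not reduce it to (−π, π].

x' = 4.4000 + 13.7000·cos(-2.5261)·0.25 = 1.6035
y' = -8.2000 + 13.7000·sin(-2.5261)·0.25 = -10.1775
θ' = -2.5261 + (13.7000/2.4)·tan(-0.08)·0.25 = -2.6405
v' = 13.7000 − 1.4000·0.25 = 13.3500

(1.6035, -10.1775, -2.6405, 13.3500)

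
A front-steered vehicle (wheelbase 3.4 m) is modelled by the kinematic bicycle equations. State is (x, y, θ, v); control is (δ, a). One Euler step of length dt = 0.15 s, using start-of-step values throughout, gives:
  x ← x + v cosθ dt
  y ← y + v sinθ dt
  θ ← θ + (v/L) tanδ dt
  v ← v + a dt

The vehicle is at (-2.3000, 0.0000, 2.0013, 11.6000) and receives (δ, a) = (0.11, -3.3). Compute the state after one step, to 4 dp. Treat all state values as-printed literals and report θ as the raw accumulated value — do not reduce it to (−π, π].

x' = -2.3000 + 11.6000·cos(2.0013)·0.15 = -3.0262
y' = 0.0000 + 11.6000·sin(2.0013)·0.15 = 1.5812
θ' = 2.0013 + (11.6000/3.4)·tan(0.11)·0.15 = 2.0578
v' = 11.6000 − 3.3000·0.15 = 11.1050

(-3.0262, 1.5812, 2.0578, 11.1050)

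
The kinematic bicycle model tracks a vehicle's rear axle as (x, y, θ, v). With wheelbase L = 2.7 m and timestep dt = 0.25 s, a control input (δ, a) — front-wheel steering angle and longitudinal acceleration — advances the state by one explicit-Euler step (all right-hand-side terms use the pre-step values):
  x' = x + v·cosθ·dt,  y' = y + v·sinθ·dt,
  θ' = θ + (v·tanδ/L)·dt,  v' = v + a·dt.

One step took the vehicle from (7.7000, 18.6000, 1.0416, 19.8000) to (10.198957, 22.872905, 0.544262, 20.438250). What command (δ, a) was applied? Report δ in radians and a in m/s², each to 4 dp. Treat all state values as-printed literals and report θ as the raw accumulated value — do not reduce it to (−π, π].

δ = -0.2649, a = 2.5530

a = (v'−v)/dt = (0.638250)/0.25 = 2.5530
Δθ = θ'−θ = -0.497338;  (v·dt/L) = 19.8000·0.25/2.7 = 1.833333
tan δ = Δθ·L/(v·dt) = -0.271275  →  δ = -0.2649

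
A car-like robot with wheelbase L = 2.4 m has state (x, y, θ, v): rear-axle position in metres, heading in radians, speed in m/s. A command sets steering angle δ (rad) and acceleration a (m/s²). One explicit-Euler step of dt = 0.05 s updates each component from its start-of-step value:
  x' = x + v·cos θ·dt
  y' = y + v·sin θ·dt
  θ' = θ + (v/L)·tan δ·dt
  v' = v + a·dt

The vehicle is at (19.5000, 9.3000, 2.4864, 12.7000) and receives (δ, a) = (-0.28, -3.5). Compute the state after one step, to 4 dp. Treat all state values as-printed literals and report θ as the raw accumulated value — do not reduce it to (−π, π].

(18.9965, 9.6869, 2.4103, 12.5250)

x' = 19.5000 + 12.7000·cos(2.4864)·0.05 = 18.9965
y' = 9.3000 + 12.7000·sin(2.4864)·0.05 = 9.6869
θ' = 2.4864 + (12.7000/2.4)·tan(-0.28)·0.05 = 2.4103
v' = 12.7000 − 3.5000·0.05 = 12.5250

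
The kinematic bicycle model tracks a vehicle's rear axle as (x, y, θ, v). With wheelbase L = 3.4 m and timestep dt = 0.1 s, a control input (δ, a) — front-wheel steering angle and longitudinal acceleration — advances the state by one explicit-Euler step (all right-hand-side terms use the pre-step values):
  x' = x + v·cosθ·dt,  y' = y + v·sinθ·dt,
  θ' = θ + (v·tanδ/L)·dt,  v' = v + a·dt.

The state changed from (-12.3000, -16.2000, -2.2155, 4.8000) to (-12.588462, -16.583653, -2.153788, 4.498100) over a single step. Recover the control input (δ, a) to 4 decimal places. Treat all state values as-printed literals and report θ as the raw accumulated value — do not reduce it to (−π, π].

a = (v'−v)/dt = (-0.301900)/0.1 = -3.0190
Δθ = θ'−θ = 0.061712;  (v·dt/L) = 4.8000·0.1/3.4 = 0.141176
tan δ = Δθ·L/(v·dt) = 0.437127  →  δ = 0.4121

δ = 0.4121, a = -3.0190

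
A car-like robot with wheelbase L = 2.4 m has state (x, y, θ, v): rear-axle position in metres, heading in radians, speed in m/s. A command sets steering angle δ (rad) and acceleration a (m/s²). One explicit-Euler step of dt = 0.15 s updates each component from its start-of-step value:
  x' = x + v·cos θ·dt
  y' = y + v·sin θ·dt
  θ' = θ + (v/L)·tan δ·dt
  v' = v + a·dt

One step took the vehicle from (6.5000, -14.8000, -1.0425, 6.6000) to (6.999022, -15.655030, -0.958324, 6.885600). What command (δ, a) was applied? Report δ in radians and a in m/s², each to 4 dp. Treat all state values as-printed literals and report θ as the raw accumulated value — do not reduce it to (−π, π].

δ = 0.2013, a = 1.9040

a = (v'−v)/dt = (0.285600)/0.15 = 1.9040
Δθ = θ'−θ = 0.084176;  (v·dt/L) = 6.6000·0.15/2.4 = 0.412500
tan δ = Δθ·L/(v·dt) = 0.204063  →  δ = 0.2013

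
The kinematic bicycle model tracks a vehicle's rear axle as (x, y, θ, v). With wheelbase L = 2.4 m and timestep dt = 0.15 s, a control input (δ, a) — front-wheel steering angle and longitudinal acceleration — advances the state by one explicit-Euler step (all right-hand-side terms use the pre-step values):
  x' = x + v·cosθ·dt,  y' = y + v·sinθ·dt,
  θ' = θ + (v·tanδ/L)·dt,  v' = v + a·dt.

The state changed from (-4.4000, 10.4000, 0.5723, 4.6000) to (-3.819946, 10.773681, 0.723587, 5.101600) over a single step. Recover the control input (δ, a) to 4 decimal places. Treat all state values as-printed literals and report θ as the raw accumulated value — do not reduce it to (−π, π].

δ = 0.4844, a = 3.3440

a = (v'−v)/dt = (0.501600)/0.15 = 3.3440
Δθ = θ'−θ = 0.151287;  (v·dt/L) = 4.6000·0.15/2.4 = 0.287500
tan δ = Δθ·L/(v·dt) = 0.526216  →  δ = 0.4844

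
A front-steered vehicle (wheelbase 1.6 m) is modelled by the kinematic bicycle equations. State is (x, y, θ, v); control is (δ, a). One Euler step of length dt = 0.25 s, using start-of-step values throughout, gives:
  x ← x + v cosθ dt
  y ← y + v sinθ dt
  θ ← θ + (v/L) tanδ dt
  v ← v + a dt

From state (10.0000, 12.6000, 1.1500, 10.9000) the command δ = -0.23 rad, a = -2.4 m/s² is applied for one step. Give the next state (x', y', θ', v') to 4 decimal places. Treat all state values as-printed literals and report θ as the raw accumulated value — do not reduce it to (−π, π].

x' = 10.0000 + 10.9000·cos(1.1500)·0.25 = 11.1131
y' = 12.6000 + 10.9000·sin(1.1500)·0.25 = 15.0873
θ' = 1.1500 + (10.9000/1.6)·tan(-0.23)·0.25 = 0.7512
v' = 10.9000 − 2.4000·0.25 = 10.3000

(11.1131, 15.0873, 0.7512, 10.3000)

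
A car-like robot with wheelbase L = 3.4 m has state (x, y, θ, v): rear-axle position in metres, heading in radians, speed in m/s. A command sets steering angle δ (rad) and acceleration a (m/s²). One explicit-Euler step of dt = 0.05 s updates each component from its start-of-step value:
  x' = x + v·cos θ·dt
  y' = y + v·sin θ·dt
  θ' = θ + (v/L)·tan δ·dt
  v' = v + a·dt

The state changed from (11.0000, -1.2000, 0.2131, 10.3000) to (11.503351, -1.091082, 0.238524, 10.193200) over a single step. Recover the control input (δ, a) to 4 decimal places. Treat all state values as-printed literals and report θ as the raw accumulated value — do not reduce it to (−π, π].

a = (v'−v)/dt = (-0.106800)/0.05 = -2.1360
Δθ = θ'−θ = 0.025424;  (v·dt/L) = 10.3000·0.05/3.4 = 0.151471
tan δ = Δθ·L/(v·dt) = 0.167848  →  δ = 0.1663

δ = 0.1663, a = -2.1360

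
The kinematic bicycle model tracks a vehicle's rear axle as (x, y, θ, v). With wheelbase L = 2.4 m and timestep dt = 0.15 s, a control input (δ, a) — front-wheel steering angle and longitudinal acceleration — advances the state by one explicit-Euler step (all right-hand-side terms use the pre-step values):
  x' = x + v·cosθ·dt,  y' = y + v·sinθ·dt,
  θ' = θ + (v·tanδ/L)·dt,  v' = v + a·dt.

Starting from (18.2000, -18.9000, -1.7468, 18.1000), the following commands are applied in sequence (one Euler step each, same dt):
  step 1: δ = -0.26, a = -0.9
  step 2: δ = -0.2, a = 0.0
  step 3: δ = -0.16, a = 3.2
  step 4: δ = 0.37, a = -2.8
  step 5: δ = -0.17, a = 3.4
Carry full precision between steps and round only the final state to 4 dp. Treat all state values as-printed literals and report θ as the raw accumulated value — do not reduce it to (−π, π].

(11.4514, -30.2186, -2.2028, 18.5350)

after step 1 (δ=-0.26, a=-0.9): (17.724613, -21.573057, -2.047737, 17.965000)
after step 2 (δ=-0.2, a=0.0): (16.487552, -23.967082, -2.275342, 17.965000)
after step 3 (δ=-0.16, a=3.2): (14.742195, -26.020228, -2.456541, 18.445000)
after step 4 (δ=0.37, a=-2.8): (12.599662, -27.770786, -2.009408, 18.025000)
after step 5 (δ=-0.17, a=3.4): (11.451426, -30.218606, -2.202790, 18.535000)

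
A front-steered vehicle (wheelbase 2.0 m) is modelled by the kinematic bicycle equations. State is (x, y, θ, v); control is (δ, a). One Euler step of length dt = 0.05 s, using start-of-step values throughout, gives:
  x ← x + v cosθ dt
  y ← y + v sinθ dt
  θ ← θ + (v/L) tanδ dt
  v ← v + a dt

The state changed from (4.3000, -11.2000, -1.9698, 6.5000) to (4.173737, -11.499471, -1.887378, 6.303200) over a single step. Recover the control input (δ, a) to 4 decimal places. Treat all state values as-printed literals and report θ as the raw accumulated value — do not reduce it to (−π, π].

a = (v'−v)/dt = (-0.196800)/0.05 = -3.9360
Δθ = θ'−θ = 0.082422;  (v·dt/L) = 6.5000·0.05/2.0 = 0.162500
tan δ = Δθ·L/(v·dt) = 0.507212  →  δ = 0.4694

δ = 0.4694, a = -3.9360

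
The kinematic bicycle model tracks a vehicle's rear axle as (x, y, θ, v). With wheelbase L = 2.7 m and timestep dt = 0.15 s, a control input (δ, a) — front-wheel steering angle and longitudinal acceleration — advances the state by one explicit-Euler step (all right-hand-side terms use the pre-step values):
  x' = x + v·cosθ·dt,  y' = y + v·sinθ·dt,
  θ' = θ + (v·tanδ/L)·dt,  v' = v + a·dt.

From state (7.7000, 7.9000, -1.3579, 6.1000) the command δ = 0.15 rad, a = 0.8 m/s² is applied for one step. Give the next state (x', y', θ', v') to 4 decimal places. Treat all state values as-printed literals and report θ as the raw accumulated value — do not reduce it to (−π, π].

(7.8933, 7.0057, -1.3067, 6.2200)

x' = 7.7000 + 6.1000·cos(-1.3579)·0.15 = 7.8933
y' = 7.9000 + 6.1000·sin(-1.3579)·0.15 = 7.0057
θ' = -1.3579 + (6.1000/2.7)·tan(0.15)·0.15 = -1.3067
v' = 6.1000 + 0.8000·0.15 = 6.2200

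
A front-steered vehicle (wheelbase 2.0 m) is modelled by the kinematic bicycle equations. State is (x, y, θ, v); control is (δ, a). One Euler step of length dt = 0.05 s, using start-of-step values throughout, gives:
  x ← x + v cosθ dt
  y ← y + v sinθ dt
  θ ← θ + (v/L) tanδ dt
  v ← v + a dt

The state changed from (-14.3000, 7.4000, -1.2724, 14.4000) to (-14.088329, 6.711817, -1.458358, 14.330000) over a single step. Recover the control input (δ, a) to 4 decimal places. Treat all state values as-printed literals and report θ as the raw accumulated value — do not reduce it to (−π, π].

a = (v'−v)/dt = (-0.070000)/0.05 = -1.4000
Δθ = θ'−θ = -0.185958;  (v·dt/L) = 14.4000·0.05/2.0 = 0.360000
tan δ = Δθ·L/(v·dt) = -0.516550  →  δ = -0.4768

δ = -0.4768, a = -1.4000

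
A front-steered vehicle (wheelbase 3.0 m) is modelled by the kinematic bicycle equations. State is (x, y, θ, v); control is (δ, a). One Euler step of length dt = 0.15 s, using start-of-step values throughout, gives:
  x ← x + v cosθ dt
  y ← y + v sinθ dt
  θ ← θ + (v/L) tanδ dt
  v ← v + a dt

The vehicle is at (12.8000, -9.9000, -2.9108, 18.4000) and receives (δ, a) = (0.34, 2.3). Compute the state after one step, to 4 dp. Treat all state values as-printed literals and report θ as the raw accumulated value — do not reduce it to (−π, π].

x' = 12.8000 + 18.4000·cos(-2.9108)·0.15 = 10.1132
y' = -9.9000 + 18.4000·sin(-2.9108)·0.15 = -10.5313
θ' = -2.9108 + (18.4000/3.0)·tan(0.34)·0.15 = -2.5854
v' = 18.4000 + 2.3000·0.15 = 18.7450

(10.1132, -10.5313, -2.5854, 18.7450)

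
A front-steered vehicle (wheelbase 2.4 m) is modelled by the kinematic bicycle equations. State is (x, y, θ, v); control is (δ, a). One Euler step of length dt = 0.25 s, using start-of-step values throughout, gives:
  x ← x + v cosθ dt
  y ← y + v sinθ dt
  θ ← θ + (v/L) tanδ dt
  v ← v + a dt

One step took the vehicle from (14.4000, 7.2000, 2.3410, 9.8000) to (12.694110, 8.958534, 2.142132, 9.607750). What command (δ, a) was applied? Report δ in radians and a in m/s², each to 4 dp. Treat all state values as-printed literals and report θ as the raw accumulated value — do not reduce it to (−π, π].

δ = -0.1924, a = -0.7690

a = (v'−v)/dt = (-0.192250)/0.25 = -0.7690
Δθ = θ'−θ = -0.198868;  (v·dt/L) = 9.8000·0.25/2.4 = 1.020833
tan δ = Δθ·L/(v·dt) = -0.194809  →  δ = -0.1924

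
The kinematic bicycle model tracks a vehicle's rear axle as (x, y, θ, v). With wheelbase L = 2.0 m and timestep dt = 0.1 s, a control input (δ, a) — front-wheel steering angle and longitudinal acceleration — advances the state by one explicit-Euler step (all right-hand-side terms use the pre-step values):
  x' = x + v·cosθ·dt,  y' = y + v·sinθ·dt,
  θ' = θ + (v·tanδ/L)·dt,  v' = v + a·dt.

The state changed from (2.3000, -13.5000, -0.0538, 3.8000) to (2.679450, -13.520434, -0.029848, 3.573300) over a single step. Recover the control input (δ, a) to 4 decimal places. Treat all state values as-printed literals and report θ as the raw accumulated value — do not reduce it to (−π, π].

δ = 0.1254, a = -2.2670

a = (v'−v)/dt = (-0.226700)/0.1 = -2.2670
Δθ = θ'−θ = 0.023952;  (v·dt/L) = 3.8000·0.1/2.0 = 0.190000
tan δ = Δθ·L/(v·dt) = 0.126063  →  δ = 0.1254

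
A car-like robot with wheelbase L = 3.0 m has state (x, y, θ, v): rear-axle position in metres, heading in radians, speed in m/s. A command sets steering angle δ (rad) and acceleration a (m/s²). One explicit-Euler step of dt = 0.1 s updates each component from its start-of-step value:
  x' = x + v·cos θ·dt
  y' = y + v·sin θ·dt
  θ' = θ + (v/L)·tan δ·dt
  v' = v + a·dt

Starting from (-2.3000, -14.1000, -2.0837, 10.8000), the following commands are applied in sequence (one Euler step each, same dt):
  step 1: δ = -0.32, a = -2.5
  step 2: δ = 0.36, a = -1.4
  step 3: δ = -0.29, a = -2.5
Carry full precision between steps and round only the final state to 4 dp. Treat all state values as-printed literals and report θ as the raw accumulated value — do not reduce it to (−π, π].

(-3.9523, -16.8058, -2.1742, 10.1600)

after step 1 (δ=-0.32, a=-2.5): (-2.829966, -15.041029, -2.203000, 10.550000)
after step 2 (δ=0.36, a=-1.4): (-3.453391, -15.892126, -2.070632, 10.410000)
after step 3 (δ=-0.29, a=-2.5): (-3.952323, -16.805772, -2.174181, 10.160000)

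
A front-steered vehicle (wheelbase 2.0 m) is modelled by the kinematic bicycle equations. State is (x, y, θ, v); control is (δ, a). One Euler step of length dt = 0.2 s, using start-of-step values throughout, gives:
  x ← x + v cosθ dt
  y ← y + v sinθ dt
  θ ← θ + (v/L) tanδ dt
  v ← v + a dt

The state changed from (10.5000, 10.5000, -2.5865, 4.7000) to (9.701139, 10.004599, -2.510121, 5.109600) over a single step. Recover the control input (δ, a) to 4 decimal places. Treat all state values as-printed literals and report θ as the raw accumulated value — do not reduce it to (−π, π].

δ = 0.1611, a = 2.0480

a = (v'−v)/dt = (0.409600)/0.2 = 2.0480
Δθ = θ'−θ = 0.076379;  (v·dt/L) = 4.7000·0.2/2.0 = 0.470000
tan δ = Δθ·L/(v·dt) = 0.162509  →  δ = 0.1611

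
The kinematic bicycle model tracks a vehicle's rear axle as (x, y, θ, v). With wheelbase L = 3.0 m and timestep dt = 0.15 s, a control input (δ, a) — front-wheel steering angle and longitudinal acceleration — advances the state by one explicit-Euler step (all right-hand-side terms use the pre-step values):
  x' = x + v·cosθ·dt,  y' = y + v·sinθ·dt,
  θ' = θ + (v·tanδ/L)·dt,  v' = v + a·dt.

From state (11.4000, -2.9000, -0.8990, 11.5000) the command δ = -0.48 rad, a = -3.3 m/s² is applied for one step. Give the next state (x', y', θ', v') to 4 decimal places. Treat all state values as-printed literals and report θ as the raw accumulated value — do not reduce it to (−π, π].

(12.4736, -4.2502, -1.1984, 11.0050)

x' = 11.4000 + 11.5000·cos(-0.8990)·0.15 = 12.4736
y' = -2.9000 + 11.5000·sin(-0.8990)·0.15 = -4.2502
θ' = -0.8990 + (11.5000/3.0)·tan(-0.48)·0.15 = -1.1984
v' = 11.5000 − 3.3000·0.15 = 11.0050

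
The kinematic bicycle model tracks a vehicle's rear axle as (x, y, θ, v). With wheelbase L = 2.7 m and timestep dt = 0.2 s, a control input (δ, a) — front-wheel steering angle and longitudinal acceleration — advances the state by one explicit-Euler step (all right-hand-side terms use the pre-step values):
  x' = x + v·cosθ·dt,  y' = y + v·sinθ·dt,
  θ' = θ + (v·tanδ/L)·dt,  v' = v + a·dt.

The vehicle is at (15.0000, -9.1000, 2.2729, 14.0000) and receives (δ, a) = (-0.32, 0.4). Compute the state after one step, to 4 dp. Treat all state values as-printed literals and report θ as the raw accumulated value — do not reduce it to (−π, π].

(13.1917, -6.9622, 1.9292, 14.0800)

x' = 15.0000 + 14.0000·cos(2.2729)·0.2 = 13.1917
y' = -9.1000 + 14.0000·sin(2.2729)·0.2 = -6.9622
θ' = 2.2729 + (14.0000/2.7)·tan(-0.32)·0.2 = 1.9292
v' = 14.0000 + 0.4000·0.2 = 14.0800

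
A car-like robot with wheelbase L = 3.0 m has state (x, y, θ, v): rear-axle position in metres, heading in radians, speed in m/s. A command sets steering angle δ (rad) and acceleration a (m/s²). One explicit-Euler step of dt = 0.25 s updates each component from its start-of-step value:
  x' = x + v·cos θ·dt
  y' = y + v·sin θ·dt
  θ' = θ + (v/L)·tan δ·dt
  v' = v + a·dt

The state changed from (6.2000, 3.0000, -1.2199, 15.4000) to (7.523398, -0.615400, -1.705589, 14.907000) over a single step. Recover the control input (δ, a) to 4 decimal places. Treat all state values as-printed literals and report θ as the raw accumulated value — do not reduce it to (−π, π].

a = (v'−v)/dt = (-0.493000)/0.25 = -1.9720
Δθ = θ'−θ = -0.485689;  (v·dt/L) = 15.4000·0.25/3.0 = 1.283333
tan δ = Δθ·L/(v·dt) = -0.378459  →  δ = -0.3618

δ = -0.3618, a = -1.9720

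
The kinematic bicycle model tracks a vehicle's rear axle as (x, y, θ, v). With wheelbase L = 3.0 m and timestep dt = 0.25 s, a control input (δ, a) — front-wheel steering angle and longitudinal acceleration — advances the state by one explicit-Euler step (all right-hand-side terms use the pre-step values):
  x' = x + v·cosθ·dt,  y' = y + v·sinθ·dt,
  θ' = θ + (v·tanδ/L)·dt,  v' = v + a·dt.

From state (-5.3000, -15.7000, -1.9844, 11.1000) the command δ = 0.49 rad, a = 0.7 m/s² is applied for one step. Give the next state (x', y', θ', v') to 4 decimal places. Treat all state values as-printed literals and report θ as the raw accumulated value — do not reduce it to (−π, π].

x' = -5.3000 + 11.1000·cos(-1.9844)·0.25 = -6.4153
y' = -15.7000 + 11.1000·sin(-1.9844)·0.25 = -18.2410
θ' = -1.9844 + (11.1000/3.0)·tan(0.49)·0.25 = -1.4910
v' = 11.1000 + 0.7000·0.25 = 11.2750

(-6.4153, -18.2410, -1.4910, 11.2750)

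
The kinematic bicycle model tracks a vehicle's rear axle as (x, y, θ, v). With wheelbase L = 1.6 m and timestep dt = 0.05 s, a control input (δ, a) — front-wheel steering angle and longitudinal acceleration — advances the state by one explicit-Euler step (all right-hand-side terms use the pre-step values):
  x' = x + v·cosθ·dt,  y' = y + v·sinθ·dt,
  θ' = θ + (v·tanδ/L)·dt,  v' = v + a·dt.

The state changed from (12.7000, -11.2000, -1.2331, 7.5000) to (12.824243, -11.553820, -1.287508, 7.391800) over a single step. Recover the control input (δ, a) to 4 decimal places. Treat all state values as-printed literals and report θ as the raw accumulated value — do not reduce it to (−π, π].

δ = -0.2281, a = -2.1640

a = (v'−v)/dt = (-0.108200)/0.05 = -2.1640
Δθ = θ'−θ = -0.054408;  (v·dt/L) = 7.5000·0.05/1.6 = 0.234375
tan δ = Δθ·L/(v·dt) = -0.232141  →  δ = -0.2281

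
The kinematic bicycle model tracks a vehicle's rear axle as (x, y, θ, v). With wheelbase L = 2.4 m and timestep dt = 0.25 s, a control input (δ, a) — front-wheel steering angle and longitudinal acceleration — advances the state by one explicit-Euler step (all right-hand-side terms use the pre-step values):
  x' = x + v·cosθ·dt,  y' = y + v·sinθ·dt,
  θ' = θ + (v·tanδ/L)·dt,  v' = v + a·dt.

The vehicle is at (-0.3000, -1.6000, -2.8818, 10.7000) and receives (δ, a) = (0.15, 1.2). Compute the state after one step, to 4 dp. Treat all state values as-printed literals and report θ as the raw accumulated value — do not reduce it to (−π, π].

(-2.8852, -2.2872, -2.7133, 11.0000)

x' = -0.3000 + 10.7000·cos(-2.8818)·0.25 = -2.8852
y' = -1.6000 + 10.7000·sin(-2.8818)·0.25 = -2.2872
θ' = -2.8818 + (10.7000/2.4)·tan(0.15)·0.25 = -2.7133
v' = 10.7000 + 1.2000·0.25 = 11.0000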